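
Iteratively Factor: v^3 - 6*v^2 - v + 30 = (v + 2)*(v^2 - 8*v + 15) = (v - 5)*(v + 2)*(v - 3)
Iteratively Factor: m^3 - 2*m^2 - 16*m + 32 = (m - 4)*(m^2 + 2*m - 8) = (m - 4)*(m + 4)*(m - 2)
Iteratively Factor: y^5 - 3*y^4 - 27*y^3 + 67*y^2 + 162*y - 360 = (y + 3)*(y^4 - 6*y^3 - 9*y^2 + 94*y - 120) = (y - 2)*(y + 3)*(y^3 - 4*y^2 - 17*y + 60) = (y - 5)*(y - 2)*(y + 3)*(y^2 + y - 12) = (y - 5)*(y - 2)*(y + 3)*(y + 4)*(y - 3)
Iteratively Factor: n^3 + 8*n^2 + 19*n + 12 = (n + 3)*(n^2 + 5*n + 4) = (n + 3)*(n + 4)*(n + 1)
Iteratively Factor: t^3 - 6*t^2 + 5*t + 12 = (t + 1)*(t^2 - 7*t + 12) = (t - 3)*(t + 1)*(t - 4)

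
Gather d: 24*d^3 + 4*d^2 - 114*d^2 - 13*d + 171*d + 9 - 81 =24*d^3 - 110*d^2 + 158*d - 72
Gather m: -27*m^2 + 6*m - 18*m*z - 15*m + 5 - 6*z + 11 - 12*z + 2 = -27*m^2 + m*(-18*z - 9) - 18*z + 18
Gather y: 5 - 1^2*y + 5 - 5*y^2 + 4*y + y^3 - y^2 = y^3 - 6*y^2 + 3*y + 10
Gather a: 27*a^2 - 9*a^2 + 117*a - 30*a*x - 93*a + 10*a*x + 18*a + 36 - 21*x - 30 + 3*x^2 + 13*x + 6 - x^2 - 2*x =18*a^2 + a*(42 - 20*x) + 2*x^2 - 10*x + 12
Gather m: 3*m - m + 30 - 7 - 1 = 2*m + 22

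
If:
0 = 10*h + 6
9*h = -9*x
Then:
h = -3/5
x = 3/5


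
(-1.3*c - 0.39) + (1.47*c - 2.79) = 0.17*c - 3.18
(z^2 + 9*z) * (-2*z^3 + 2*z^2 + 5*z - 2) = -2*z^5 - 16*z^4 + 23*z^3 + 43*z^2 - 18*z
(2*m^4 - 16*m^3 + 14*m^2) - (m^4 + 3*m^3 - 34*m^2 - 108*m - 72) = m^4 - 19*m^3 + 48*m^2 + 108*m + 72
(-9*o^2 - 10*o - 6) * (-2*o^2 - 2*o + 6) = 18*o^4 + 38*o^3 - 22*o^2 - 48*o - 36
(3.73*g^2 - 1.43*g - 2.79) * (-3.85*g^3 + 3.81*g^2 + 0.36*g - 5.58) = -14.3605*g^5 + 19.7168*g^4 + 6.636*g^3 - 31.9581*g^2 + 6.975*g + 15.5682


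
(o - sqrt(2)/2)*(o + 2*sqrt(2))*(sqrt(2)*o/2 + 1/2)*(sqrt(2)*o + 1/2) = o^4 + 9*sqrt(2)*o^3/4 + o^2/2 - 9*sqrt(2)*o/8 - 1/2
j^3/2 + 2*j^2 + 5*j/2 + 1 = (j/2 + 1)*(j + 1)^2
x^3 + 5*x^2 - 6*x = x*(x - 1)*(x + 6)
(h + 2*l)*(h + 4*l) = h^2 + 6*h*l + 8*l^2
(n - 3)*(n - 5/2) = n^2 - 11*n/2 + 15/2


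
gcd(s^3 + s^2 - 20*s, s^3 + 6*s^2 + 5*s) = s^2 + 5*s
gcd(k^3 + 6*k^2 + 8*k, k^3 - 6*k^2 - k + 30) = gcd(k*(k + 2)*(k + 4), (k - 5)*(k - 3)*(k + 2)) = k + 2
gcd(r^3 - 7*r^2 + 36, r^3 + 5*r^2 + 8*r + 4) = r + 2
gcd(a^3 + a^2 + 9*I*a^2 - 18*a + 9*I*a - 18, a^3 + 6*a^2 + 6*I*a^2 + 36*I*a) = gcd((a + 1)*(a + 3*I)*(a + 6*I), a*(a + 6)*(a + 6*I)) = a + 6*I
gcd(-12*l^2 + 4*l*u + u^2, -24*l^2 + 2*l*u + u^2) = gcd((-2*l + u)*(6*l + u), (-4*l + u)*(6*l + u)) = 6*l + u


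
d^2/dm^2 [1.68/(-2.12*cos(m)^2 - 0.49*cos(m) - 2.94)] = (30.202368*(1 - cos(m)^2)^2 + 5.235552*cos(m)^3 - 26.379864*cos(m)^2 - 12.891312*cos(m) - 10.066896)/(2.12*cos(m)^2 + 0.49*cos(m) + 2.94)^3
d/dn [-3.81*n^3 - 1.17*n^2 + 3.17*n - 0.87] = -11.43*n^2 - 2.34*n + 3.17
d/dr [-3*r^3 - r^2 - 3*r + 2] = -9*r^2 - 2*r - 3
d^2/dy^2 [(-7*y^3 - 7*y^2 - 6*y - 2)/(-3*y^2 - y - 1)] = 2*(19*y^3 + 12*y^2 - 15*y - 3)/(27*y^6 + 27*y^5 + 36*y^4 + 19*y^3 + 12*y^2 + 3*y + 1)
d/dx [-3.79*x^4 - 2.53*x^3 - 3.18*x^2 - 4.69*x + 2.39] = -15.16*x^3 - 7.59*x^2 - 6.36*x - 4.69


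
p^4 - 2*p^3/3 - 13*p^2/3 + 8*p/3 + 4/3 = (p - 2)*(p - 1)*(p + 1/3)*(p + 2)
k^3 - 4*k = k*(k - 2)*(k + 2)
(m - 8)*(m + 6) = m^2 - 2*m - 48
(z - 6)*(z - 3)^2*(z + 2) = z^4 - 10*z^3 + 21*z^2 + 36*z - 108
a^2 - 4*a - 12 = (a - 6)*(a + 2)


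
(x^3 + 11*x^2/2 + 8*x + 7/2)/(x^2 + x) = x + 9/2 + 7/(2*x)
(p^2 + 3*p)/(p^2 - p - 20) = p*(p + 3)/(p^2 - p - 20)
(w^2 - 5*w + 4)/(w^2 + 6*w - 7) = (w - 4)/(w + 7)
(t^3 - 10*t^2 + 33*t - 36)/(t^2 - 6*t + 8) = (t^2 - 6*t + 9)/(t - 2)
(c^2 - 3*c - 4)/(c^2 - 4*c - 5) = (c - 4)/(c - 5)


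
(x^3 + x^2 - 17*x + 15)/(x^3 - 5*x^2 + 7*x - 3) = (x + 5)/(x - 1)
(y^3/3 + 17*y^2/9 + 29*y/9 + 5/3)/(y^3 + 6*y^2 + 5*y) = (3*y^2 + 14*y + 15)/(9*y*(y + 5))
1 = 1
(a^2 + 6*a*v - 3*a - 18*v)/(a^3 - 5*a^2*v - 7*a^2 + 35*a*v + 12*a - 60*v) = (-a - 6*v)/(-a^2 + 5*a*v + 4*a - 20*v)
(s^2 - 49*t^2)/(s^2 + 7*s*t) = (s - 7*t)/s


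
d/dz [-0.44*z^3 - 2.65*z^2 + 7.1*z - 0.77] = -1.32*z^2 - 5.3*z + 7.1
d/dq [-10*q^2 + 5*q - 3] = 5 - 20*q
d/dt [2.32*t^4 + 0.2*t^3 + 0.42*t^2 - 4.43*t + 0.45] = 9.28*t^3 + 0.6*t^2 + 0.84*t - 4.43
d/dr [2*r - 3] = 2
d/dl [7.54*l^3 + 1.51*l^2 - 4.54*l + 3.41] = 22.62*l^2 + 3.02*l - 4.54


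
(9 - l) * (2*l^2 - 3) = -2*l^3 + 18*l^2 + 3*l - 27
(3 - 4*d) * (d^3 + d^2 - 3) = -4*d^4 - d^3 + 3*d^2 + 12*d - 9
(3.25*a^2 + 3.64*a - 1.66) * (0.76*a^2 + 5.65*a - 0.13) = 2.47*a^4 + 21.1289*a^3 + 18.8819*a^2 - 9.8522*a + 0.2158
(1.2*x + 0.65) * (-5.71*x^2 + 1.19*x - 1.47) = -6.852*x^3 - 2.2835*x^2 - 0.9905*x - 0.9555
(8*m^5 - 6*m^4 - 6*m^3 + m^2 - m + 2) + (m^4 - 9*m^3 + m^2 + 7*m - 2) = 8*m^5 - 5*m^4 - 15*m^3 + 2*m^2 + 6*m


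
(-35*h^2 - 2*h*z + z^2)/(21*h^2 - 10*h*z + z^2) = (5*h + z)/(-3*h + z)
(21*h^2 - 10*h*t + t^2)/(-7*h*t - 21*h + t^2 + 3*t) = (-3*h + t)/(t + 3)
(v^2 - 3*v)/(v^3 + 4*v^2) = (v - 3)/(v*(v + 4))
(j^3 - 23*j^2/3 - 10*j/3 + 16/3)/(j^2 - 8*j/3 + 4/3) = (j^2 - 7*j - 8)/(j - 2)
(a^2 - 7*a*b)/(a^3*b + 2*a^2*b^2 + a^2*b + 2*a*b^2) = (a - 7*b)/(b*(a^2 + 2*a*b + a + 2*b))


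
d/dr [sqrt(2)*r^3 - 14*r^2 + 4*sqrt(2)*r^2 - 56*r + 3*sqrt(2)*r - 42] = 3*sqrt(2)*r^2 - 28*r + 8*sqrt(2)*r - 56 + 3*sqrt(2)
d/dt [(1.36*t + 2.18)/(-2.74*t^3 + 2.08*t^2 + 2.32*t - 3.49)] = (7.4528*t^3 + 15.0908*t^2 - 9.0688*t - 9.804)/(7.5076*t^6 - 11.3984*t^5 - 8.3872*t^4 + 28.7764*t^3 - 9.136*t^2 - 16.1936*t + 12.1801)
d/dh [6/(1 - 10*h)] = 60/(10*h - 1)^2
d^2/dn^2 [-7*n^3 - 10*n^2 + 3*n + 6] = -42*n - 20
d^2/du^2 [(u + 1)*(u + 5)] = 2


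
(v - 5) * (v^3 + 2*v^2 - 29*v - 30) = v^4 - 3*v^3 - 39*v^2 + 115*v + 150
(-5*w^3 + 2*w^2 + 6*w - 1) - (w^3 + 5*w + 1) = -6*w^3 + 2*w^2 + w - 2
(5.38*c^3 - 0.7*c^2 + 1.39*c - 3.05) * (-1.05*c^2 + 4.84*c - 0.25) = -5.649*c^5 + 26.7742*c^4 - 6.1925*c^3 + 10.1051*c^2 - 15.1095*c + 0.7625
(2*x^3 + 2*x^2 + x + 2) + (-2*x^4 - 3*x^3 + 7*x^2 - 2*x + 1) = -2*x^4 - x^3 + 9*x^2 - x + 3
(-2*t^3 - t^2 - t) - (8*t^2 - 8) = -2*t^3 - 9*t^2 - t + 8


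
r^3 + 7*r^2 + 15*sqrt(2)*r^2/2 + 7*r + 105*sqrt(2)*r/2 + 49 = (r + 7)*(r + sqrt(2)/2)*(r + 7*sqrt(2))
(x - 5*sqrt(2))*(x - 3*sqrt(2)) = x^2 - 8*sqrt(2)*x + 30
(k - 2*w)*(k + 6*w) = k^2 + 4*k*w - 12*w^2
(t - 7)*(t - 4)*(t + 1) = t^3 - 10*t^2 + 17*t + 28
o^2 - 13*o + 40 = (o - 8)*(o - 5)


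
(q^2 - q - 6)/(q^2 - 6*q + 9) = (q + 2)/(q - 3)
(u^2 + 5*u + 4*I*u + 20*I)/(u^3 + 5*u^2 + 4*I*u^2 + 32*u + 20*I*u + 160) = (u + 4*I)/(u^2 + 4*I*u + 32)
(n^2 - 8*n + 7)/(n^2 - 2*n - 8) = (-n^2 + 8*n - 7)/(-n^2 + 2*n + 8)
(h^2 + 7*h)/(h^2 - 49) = h/(h - 7)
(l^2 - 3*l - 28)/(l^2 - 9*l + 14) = (l + 4)/(l - 2)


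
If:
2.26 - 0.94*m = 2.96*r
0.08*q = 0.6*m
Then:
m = 2.40425531914894 - 3.14893617021277*r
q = 18.031914893617 - 23.6170212765957*r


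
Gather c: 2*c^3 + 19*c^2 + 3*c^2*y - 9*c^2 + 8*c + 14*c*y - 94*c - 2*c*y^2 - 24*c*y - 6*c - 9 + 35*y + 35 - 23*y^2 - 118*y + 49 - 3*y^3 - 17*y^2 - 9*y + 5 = 2*c^3 + c^2*(3*y + 10) + c*(-2*y^2 - 10*y - 92) - 3*y^3 - 40*y^2 - 92*y + 80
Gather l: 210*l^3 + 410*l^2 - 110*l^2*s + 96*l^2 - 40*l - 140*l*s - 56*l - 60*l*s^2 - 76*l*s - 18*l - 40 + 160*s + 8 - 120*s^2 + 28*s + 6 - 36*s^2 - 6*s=210*l^3 + l^2*(506 - 110*s) + l*(-60*s^2 - 216*s - 114) - 156*s^2 + 182*s - 26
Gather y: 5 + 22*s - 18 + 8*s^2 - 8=8*s^2 + 22*s - 21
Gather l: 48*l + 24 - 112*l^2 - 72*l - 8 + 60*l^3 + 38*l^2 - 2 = 60*l^3 - 74*l^2 - 24*l + 14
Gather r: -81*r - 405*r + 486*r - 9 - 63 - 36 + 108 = 0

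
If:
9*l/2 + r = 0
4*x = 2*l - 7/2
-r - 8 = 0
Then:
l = 16/9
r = -8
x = 1/72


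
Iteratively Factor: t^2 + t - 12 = (t + 4)*(t - 3)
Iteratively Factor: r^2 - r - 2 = (r + 1)*(r - 2)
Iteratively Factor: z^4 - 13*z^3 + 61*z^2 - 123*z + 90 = (z - 3)*(z^3 - 10*z^2 + 31*z - 30) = (z - 3)^2*(z^2 - 7*z + 10) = (z - 3)^2*(z - 2)*(z - 5)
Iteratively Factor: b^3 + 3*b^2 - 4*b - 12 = (b - 2)*(b^2 + 5*b + 6) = (b - 2)*(b + 2)*(b + 3)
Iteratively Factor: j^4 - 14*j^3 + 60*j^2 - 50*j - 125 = (j - 5)*(j^3 - 9*j^2 + 15*j + 25) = (j - 5)^2*(j^2 - 4*j - 5) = (j - 5)^3*(j + 1)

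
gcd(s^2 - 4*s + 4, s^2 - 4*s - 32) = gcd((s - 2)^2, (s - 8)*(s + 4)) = 1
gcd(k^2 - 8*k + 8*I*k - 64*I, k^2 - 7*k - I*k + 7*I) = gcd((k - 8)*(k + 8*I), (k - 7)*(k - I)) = 1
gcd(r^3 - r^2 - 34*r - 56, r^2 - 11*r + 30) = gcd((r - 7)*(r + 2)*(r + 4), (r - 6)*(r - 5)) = 1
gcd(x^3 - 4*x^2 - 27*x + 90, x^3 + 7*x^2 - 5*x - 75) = x^2 + 2*x - 15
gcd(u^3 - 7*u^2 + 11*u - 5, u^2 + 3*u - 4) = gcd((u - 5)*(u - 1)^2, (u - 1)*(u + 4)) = u - 1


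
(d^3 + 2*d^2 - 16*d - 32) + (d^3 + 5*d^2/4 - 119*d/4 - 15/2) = 2*d^3 + 13*d^2/4 - 183*d/4 - 79/2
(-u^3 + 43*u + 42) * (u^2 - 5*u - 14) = -u^5 + 5*u^4 + 57*u^3 - 173*u^2 - 812*u - 588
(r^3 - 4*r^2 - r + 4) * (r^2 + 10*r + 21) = r^5 + 6*r^4 - 20*r^3 - 90*r^2 + 19*r + 84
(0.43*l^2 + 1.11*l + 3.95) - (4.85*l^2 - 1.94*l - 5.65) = -4.42*l^2 + 3.05*l + 9.6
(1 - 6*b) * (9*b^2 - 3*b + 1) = -54*b^3 + 27*b^2 - 9*b + 1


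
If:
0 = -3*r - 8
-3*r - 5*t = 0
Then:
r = -8/3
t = 8/5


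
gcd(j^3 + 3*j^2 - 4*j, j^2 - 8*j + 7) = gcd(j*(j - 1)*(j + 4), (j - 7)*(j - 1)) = j - 1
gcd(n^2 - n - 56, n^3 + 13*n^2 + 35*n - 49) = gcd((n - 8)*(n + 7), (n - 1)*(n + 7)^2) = n + 7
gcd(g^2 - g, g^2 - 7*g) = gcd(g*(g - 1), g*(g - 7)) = g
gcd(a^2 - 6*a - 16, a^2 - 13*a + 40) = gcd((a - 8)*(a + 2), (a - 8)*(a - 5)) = a - 8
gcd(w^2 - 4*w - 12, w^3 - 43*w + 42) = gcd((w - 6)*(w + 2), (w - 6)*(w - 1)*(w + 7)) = w - 6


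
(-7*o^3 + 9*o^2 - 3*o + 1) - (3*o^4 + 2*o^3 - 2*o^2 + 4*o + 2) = -3*o^4 - 9*o^3 + 11*o^2 - 7*o - 1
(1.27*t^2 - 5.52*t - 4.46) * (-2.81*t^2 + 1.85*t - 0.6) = -3.5687*t^4 + 17.8607*t^3 + 1.5586*t^2 - 4.939*t + 2.676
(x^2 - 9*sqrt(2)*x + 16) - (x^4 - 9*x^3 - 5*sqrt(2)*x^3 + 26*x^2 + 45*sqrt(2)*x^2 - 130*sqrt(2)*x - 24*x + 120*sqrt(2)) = -x^4 + 5*sqrt(2)*x^3 + 9*x^3 - 45*sqrt(2)*x^2 - 25*x^2 + 24*x + 121*sqrt(2)*x - 120*sqrt(2) + 16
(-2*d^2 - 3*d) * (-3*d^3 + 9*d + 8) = 6*d^5 + 9*d^4 - 18*d^3 - 43*d^2 - 24*d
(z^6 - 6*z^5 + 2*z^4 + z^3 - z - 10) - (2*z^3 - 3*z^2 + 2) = z^6 - 6*z^5 + 2*z^4 - z^3 + 3*z^2 - z - 12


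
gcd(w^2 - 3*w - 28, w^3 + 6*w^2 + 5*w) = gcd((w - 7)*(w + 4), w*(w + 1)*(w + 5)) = 1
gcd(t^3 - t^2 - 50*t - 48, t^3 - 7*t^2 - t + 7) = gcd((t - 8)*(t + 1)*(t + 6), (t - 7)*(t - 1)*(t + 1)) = t + 1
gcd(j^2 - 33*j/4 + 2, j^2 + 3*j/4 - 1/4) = j - 1/4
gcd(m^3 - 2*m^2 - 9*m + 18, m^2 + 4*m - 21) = m - 3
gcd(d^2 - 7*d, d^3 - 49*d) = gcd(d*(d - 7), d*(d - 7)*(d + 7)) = d^2 - 7*d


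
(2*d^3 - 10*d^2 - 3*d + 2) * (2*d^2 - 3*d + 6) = 4*d^5 - 26*d^4 + 36*d^3 - 47*d^2 - 24*d + 12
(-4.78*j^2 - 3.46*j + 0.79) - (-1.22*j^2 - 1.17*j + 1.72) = -3.56*j^2 - 2.29*j - 0.93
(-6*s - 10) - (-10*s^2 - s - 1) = 10*s^2 - 5*s - 9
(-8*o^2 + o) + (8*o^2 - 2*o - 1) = -o - 1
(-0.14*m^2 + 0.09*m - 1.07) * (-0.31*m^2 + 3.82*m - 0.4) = 0.0434*m^4 - 0.5627*m^3 + 0.7315*m^2 - 4.1234*m + 0.428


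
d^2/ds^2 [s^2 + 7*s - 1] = 2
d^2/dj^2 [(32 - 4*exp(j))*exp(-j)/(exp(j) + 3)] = 4*(-exp(3*j) + 35*exp(2*j) + 72*exp(j) + 72)*exp(-j)/(exp(3*j) + 9*exp(2*j) + 27*exp(j) + 27)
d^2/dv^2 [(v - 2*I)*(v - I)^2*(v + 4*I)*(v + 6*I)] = 20*v^3 + 72*I*v^2 + 66*v + 96*I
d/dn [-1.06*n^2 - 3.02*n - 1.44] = -2.12*n - 3.02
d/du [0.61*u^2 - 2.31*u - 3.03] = 1.22*u - 2.31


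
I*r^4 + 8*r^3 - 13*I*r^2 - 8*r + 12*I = (r + 1)*(r - 6*I)*(r - 2*I)*(I*r - I)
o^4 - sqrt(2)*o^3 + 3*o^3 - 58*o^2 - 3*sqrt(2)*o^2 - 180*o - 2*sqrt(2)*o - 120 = (o + 1)*(o + 2)*(o - 6*sqrt(2))*(o + 5*sqrt(2))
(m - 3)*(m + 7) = m^2 + 4*m - 21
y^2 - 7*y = y*(y - 7)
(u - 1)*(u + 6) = u^2 + 5*u - 6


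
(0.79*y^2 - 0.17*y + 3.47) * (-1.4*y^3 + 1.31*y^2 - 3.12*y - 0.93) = -1.106*y^5 + 1.2729*y^4 - 7.5455*y^3 + 4.3414*y^2 - 10.6683*y - 3.2271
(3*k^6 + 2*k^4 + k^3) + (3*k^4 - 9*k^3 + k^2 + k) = 3*k^6 + 5*k^4 - 8*k^3 + k^2 + k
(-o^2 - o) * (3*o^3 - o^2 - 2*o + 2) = -3*o^5 - 2*o^4 + 3*o^3 - 2*o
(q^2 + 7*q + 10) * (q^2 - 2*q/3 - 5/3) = q^4 + 19*q^3/3 + 11*q^2/3 - 55*q/3 - 50/3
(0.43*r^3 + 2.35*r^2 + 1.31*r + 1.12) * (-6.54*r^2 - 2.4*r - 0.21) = -2.8122*r^5 - 16.401*r^4 - 14.2977*r^3 - 10.9623*r^2 - 2.9631*r - 0.2352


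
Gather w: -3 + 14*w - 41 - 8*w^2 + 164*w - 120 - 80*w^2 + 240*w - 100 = -88*w^2 + 418*w - 264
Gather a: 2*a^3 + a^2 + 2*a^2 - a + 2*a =2*a^3 + 3*a^2 + a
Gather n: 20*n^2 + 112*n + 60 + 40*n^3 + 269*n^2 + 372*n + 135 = 40*n^3 + 289*n^2 + 484*n + 195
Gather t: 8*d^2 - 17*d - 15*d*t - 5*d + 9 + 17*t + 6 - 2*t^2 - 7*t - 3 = 8*d^2 - 22*d - 2*t^2 + t*(10 - 15*d) + 12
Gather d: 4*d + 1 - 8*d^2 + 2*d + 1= -8*d^2 + 6*d + 2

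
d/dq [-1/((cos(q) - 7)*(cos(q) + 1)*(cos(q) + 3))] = (3*sin(q)^2 + 6*cos(q) + 22)*sin(q)/((cos(q) - 7)^2*(cos(q) + 1)^2*(cos(q) + 3)^2)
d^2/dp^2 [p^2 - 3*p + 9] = 2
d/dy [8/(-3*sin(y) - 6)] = 8*cos(y)/(3*(sin(y) + 2)^2)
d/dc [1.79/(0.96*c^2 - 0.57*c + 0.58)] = (1.0203 - 3.4368*c)/(0.96*c^2 - 0.57*c + 0.58)^2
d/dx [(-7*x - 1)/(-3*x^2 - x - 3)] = (21*x^2 + 7*x - (6*x + 1)*(7*x + 1) + 21)/(3*x^2 + x + 3)^2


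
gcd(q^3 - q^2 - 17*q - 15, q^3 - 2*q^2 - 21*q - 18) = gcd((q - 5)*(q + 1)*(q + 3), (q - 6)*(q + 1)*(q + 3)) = q^2 + 4*q + 3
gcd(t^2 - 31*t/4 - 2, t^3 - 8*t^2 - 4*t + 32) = t - 8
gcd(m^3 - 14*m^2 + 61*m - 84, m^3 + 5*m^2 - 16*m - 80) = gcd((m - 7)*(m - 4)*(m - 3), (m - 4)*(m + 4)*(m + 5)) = m - 4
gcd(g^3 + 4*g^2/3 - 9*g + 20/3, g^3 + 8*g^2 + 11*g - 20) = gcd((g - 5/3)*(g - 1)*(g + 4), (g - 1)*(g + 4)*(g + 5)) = g^2 + 3*g - 4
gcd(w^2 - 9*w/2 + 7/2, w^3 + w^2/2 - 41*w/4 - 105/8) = w - 7/2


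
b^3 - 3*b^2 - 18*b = b*(b - 6)*(b + 3)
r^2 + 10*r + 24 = (r + 4)*(r + 6)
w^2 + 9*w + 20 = (w + 4)*(w + 5)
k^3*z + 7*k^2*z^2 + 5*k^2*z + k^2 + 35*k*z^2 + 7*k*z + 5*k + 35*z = (k + 5)*(k + 7*z)*(k*z + 1)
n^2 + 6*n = n*(n + 6)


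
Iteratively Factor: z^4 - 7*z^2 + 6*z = (z - 1)*(z^3 + z^2 - 6*z) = (z - 1)*(z + 3)*(z^2 - 2*z) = (z - 2)*(z - 1)*(z + 3)*(z)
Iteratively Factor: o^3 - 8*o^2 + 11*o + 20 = (o - 5)*(o^2 - 3*o - 4) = (o - 5)*(o - 4)*(o + 1)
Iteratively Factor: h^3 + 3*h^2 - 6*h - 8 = (h - 2)*(h^2 + 5*h + 4) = (h - 2)*(h + 1)*(h + 4)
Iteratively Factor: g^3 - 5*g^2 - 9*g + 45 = (g - 3)*(g^2 - 2*g - 15) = (g - 5)*(g - 3)*(g + 3)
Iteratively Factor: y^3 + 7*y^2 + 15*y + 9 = (y + 3)*(y^2 + 4*y + 3) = (y + 3)^2*(y + 1)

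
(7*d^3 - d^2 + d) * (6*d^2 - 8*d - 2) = 42*d^5 - 62*d^4 - 6*d^2 - 2*d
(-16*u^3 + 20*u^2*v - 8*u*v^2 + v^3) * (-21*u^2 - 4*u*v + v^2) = 336*u^5 - 356*u^4*v + 72*u^3*v^2 + 31*u^2*v^3 - 12*u*v^4 + v^5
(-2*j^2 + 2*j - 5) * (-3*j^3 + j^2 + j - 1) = 6*j^5 - 8*j^4 + 15*j^3 - j^2 - 7*j + 5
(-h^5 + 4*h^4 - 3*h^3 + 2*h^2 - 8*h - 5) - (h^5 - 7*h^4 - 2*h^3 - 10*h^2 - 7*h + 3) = -2*h^5 + 11*h^4 - h^3 + 12*h^2 - h - 8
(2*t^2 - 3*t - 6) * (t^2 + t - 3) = 2*t^4 - t^3 - 15*t^2 + 3*t + 18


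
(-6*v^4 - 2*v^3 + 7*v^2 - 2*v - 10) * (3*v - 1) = -18*v^5 + 23*v^3 - 13*v^2 - 28*v + 10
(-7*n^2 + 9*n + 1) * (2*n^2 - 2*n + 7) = -14*n^4 + 32*n^3 - 65*n^2 + 61*n + 7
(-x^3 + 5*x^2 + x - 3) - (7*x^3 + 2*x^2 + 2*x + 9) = -8*x^3 + 3*x^2 - x - 12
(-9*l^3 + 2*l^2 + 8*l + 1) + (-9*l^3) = -18*l^3 + 2*l^2 + 8*l + 1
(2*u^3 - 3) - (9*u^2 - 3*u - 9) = 2*u^3 - 9*u^2 + 3*u + 6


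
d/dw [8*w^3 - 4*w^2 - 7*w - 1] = 24*w^2 - 8*w - 7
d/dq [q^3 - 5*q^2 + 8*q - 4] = 3*q^2 - 10*q + 8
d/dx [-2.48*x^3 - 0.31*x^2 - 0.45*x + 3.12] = -7.44*x^2 - 0.62*x - 0.45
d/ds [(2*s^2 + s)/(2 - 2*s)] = (-s^2 + 2*s + 1/2)/(s^2 - 2*s + 1)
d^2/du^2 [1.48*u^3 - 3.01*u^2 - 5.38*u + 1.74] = 8.88*u - 6.02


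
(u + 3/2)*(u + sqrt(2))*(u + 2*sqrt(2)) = u^3 + 3*u^2/2 + 3*sqrt(2)*u^2 + 4*u + 9*sqrt(2)*u/2 + 6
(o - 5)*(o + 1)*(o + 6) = o^3 + 2*o^2 - 29*o - 30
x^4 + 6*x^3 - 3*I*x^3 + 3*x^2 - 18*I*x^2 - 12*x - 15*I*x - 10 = (x + 1)*(x + 5)*(x - 2*I)*(x - I)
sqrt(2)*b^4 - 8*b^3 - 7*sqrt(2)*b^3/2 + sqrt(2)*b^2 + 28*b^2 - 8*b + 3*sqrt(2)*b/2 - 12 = (b - 3)*(b - 1)*(b - 4*sqrt(2))*(sqrt(2)*b + sqrt(2)/2)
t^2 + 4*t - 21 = (t - 3)*(t + 7)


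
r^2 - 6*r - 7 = (r - 7)*(r + 1)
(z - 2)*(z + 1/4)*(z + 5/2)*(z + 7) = z^4 + 31*z^3/4 + 3*z^2/8 - 283*z/8 - 35/4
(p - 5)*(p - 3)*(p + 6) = p^3 - 2*p^2 - 33*p + 90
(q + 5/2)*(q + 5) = q^2 + 15*q/2 + 25/2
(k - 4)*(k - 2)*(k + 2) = k^3 - 4*k^2 - 4*k + 16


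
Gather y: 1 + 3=4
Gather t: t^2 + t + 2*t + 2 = t^2 + 3*t + 2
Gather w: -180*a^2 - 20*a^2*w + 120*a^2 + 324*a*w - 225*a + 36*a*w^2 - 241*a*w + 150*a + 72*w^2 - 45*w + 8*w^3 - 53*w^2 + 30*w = -60*a^2 - 75*a + 8*w^3 + w^2*(36*a + 19) + w*(-20*a^2 + 83*a - 15)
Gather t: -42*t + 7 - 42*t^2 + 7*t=-42*t^2 - 35*t + 7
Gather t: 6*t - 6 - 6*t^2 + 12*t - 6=-6*t^2 + 18*t - 12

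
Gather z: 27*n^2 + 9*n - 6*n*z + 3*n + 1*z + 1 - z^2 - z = 27*n^2 - 6*n*z + 12*n - z^2 + 1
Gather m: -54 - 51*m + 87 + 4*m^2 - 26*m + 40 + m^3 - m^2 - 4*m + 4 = m^3 + 3*m^2 - 81*m + 77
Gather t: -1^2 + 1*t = t - 1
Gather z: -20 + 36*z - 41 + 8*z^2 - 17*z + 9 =8*z^2 + 19*z - 52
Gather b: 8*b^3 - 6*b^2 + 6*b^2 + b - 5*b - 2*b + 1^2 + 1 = 8*b^3 - 6*b + 2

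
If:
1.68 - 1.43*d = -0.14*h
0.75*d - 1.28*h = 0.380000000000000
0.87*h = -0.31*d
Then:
No Solution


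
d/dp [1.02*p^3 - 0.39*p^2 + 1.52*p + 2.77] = 3.06*p^2 - 0.78*p + 1.52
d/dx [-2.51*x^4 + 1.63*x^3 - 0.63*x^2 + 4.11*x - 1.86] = -10.04*x^3 + 4.89*x^2 - 1.26*x + 4.11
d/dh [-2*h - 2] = -2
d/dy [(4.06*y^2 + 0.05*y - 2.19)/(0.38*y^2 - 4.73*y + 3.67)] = (-19.2228*y^2 + 31.4648*y - 10.1752)/(0.1444*y^4 - 3.5948*y^3 + 25.1621*y^2 - 34.7182*y + 13.4689)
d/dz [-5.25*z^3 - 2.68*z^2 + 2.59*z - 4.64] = -15.75*z^2 - 5.36*z + 2.59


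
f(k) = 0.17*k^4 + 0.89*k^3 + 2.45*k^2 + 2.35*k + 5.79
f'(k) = 0.68*k^3 + 2.67*k^2 + 4.9*k + 2.35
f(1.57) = 20.00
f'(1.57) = 19.26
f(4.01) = 155.95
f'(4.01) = 108.78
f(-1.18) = 5.30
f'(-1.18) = -0.83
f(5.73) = 450.39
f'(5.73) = 246.02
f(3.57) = 113.51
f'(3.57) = 84.81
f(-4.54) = 34.56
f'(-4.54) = -28.50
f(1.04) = 12.08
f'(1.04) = 11.10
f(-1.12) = 5.25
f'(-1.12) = -0.74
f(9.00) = 1989.57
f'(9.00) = 758.44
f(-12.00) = 2317.59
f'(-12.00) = -847.01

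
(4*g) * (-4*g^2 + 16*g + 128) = -16*g^3 + 64*g^2 + 512*g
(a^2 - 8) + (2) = a^2 - 6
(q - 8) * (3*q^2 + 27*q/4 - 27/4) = 3*q^3 - 69*q^2/4 - 243*q/4 + 54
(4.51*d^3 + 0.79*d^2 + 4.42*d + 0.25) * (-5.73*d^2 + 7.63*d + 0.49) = -25.8423*d^5 + 29.8846*d^4 - 17.089*d^3 + 32.6792*d^2 + 4.0733*d + 0.1225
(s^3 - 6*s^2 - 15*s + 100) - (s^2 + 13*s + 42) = s^3 - 7*s^2 - 28*s + 58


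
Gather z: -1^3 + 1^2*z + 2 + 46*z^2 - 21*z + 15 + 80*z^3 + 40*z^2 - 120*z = 80*z^3 + 86*z^2 - 140*z + 16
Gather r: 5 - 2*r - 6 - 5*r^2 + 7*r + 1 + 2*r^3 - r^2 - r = 2*r^3 - 6*r^2 + 4*r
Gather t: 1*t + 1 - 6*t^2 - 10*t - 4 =-6*t^2 - 9*t - 3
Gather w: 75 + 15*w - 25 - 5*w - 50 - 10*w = 0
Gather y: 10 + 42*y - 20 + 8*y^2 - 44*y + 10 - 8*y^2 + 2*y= 0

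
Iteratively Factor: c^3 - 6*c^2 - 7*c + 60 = (c + 3)*(c^2 - 9*c + 20) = (c - 4)*(c + 3)*(c - 5)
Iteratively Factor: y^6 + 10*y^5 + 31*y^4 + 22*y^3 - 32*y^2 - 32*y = (y)*(y^5 + 10*y^4 + 31*y^3 + 22*y^2 - 32*y - 32) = y*(y + 4)*(y^4 + 6*y^3 + 7*y^2 - 6*y - 8) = y*(y + 2)*(y + 4)*(y^3 + 4*y^2 - y - 4) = y*(y - 1)*(y + 2)*(y + 4)*(y^2 + 5*y + 4) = y*(y - 1)*(y + 2)*(y + 4)^2*(y + 1)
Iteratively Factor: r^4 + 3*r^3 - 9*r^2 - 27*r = (r + 3)*(r^3 - 9*r) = (r - 3)*(r + 3)*(r^2 + 3*r) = r*(r - 3)*(r + 3)*(r + 3)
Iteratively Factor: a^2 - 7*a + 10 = (a - 2)*(a - 5)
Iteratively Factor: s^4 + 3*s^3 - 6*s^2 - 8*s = (s + 1)*(s^3 + 2*s^2 - 8*s) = s*(s + 1)*(s^2 + 2*s - 8) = s*(s + 1)*(s + 4)*(s - 2)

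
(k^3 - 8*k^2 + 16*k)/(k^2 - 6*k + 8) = k*(k - 4)/(k - 2)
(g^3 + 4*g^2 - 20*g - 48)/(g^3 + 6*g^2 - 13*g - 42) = (g^2 + 2*g - 24)/(g^2 + 4*g - 21)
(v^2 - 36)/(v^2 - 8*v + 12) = (v + 6)/(v - 2)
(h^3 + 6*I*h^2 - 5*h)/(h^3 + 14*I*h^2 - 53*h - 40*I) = h/(h + 8*I)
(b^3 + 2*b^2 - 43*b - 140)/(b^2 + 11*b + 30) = (b^2 - 3*b - 28)/(b + 6)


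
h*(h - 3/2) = h^2 - 3*h/2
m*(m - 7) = m^2 - 7*m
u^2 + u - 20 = (u - 4)*(u + 5)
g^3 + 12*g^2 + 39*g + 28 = (g + 1)*(g + 4)*(g + 7)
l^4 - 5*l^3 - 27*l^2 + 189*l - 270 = (l - 5)*(l - 3)^2*(l + 6)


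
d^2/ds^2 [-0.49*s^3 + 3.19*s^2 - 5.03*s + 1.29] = 6.38 - 2.94*s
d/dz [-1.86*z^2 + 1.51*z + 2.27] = 1.51 - 3.72*z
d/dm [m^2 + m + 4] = 2*m + 1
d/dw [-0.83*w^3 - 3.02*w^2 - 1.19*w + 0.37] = -2.49*w^2 - 6.04*w - 1.19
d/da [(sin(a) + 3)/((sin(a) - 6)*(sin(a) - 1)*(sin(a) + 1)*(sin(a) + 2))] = (-3*sin(a)^3 - 4*sin(a)^2 + 49*sin(a) + 78)*sin(a)/((sin(a) - 6)^2*(sin(a) + 2)^2*cos(a)^3)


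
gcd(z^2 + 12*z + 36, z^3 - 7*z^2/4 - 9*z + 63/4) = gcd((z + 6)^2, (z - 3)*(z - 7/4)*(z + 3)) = 1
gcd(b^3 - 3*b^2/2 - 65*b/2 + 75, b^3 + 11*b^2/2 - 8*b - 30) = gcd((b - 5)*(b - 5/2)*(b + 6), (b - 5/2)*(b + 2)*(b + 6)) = b^2 + 7*b/2 - 15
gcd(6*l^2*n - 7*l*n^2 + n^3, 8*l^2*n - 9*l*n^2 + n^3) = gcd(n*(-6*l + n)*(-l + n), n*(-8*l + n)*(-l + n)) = l*n - n^2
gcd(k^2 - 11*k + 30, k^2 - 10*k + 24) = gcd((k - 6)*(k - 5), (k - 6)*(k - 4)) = k - 6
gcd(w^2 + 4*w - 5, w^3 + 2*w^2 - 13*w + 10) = w^2 + 4*w - 5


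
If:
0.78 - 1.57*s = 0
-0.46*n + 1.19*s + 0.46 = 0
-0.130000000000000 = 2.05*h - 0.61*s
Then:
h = 0.08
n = 2.29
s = 0.50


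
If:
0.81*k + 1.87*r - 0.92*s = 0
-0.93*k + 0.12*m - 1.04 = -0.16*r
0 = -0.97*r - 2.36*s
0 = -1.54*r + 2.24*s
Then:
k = 0.00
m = 8.67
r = 0.00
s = 0.00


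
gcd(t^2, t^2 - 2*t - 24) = 1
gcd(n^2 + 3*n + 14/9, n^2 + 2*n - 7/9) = n + 7/3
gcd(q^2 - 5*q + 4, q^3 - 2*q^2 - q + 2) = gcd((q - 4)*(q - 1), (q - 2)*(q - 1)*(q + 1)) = q - 1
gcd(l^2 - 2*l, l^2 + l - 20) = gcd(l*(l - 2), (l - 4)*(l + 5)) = 1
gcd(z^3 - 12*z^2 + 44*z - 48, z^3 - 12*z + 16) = z - 2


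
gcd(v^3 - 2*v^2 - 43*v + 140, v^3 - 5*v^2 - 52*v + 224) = v^2 + 3*v - 28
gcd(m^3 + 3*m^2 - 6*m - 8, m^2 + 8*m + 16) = m + 4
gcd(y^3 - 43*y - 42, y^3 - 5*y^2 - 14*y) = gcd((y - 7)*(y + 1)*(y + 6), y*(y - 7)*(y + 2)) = y - 7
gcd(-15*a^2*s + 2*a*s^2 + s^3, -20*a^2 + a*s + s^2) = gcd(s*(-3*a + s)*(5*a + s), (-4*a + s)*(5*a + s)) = 5*a + s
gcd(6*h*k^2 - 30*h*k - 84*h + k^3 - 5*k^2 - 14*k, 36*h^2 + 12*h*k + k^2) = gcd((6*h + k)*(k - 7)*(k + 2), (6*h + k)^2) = 6*h + k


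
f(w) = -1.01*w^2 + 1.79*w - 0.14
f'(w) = 1.79 - 2.02*w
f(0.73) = 0.63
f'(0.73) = 0.32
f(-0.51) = -1.32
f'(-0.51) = 2.82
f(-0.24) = -0.63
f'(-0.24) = 2.27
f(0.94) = 0.65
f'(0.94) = -0.11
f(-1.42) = -4.72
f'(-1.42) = 4.66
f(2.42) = -1.72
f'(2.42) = -3.10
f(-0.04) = -0.21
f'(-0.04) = 1.87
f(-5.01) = -34.46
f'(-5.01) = 11.91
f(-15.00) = -254.24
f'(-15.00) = 32.09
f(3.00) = -3.86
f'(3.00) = -4.27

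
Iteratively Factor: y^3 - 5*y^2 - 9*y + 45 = (y - 5)*(y^2 - 9) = (y - 5)*(y + 3)*(y - 3)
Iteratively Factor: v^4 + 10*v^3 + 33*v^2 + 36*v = (v + 3)*(v^3 + 7*v^2 + 12*v) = (v + 3)*(v + 4)*(v^2 + 3*v) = v*(v + 3)*(v + 4)*(v + 3)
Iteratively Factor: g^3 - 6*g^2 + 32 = (g - 4)*(g^2 - 2*g - 8) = (g - 4)^2*(g + 2)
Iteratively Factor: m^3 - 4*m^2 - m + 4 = (m - 1)*(m^2 - 3*m - 4) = (m - 1)*(m + 1)*(m - 4)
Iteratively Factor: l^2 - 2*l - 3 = (l + 1)*(l - 3)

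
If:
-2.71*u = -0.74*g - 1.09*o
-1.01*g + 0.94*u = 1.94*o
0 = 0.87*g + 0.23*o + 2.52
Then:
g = -3.32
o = 1.60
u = -0.26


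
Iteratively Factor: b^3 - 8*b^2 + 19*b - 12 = (b - 4)*(b^2 - 4*b + 3) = (b - 4)*(b - 3)*(b - 1)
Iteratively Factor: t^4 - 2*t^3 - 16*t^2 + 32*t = (t + 4)*(t^3 - 6*t^2 + 8*t) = (t - 4)*(t + 4)*(t^2 - 2*t) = (t - 4)*(t - 2)*(t + 4)*(t)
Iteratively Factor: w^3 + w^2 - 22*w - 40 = (w - 5)*(w^2 + 6*w + 8) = (w - 5)*(w + 2)*(w + 4)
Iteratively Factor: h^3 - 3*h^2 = (h)*(h^2 - 3*h) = h^2*(h - 3)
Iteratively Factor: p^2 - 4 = (p + 2)*(p - 2)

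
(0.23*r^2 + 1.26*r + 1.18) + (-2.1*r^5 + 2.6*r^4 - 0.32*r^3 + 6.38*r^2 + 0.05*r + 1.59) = -2.1*r^5 + 2.6*r^4 - 0.32*r^3 + 6.61*r^2 + 1.31*r + 2.77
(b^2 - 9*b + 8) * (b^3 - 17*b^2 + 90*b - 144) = b^5 - 26*b^4 + 251*b^3 - 1090*b^2 + 2016*b - 1152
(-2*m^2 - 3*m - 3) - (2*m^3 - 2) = -2*m^3 - 2*m^2 - 3*m - 1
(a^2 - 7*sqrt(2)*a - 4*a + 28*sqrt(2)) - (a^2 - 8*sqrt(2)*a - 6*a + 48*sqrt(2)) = sqrt(2)*a + 2*a - 20*sqrt(2)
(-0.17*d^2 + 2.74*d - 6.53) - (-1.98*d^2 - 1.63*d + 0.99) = 1.81*d^2 + 4.37*d - 7.52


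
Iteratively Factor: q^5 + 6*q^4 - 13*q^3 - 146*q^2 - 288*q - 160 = (q - 5)*(q^4 + 11*q^3 + 42*q^2 + 64*q + 32) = (q - 5)*(q + 2)*(q^3 + 9*q^2 + 24*q + 16) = (q - 5)*(q + 2)*(q + 4)*(q^2 + 5*q + 4) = (q - 5)*(q + 1)*(q + 2)*(q + 4)*(q + 4)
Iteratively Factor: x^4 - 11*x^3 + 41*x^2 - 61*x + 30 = (x - 2)*(x^3 - 9*x^2 + 23*x - 15) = (x - 3)*(x - 2)*(x^2 - 6*x + 5) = (x - 3)*(x - 2)*(x - 1)*(x - 5)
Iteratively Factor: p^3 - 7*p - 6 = (p - 3)*(p^2 + 3*p + 2) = (p - 3)*(p + 2)*(p + 1)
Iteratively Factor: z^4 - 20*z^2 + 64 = (z + 2)*(z^3 - 2*z^2 - 16*z + 32) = (z - 2)*(z + 2)*(z^2 - 16) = (z - 4)*(z - 2)*(z + 2)*(z + 4)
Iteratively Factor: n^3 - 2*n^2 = (n)*(n^2 - 2*n) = n^2*(n - 2)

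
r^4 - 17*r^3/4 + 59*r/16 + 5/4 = (r - 4)*(r - 5/4)*(r + 1/2)^2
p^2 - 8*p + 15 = (p - 5)*(p - 3)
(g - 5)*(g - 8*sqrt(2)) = g^2 - 8*sqrt(2)*g - 5*g + 40*sqrt(2)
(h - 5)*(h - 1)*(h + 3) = h^3 - 3*h^2 - 13*h + 15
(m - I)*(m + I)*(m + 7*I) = m^3 + 7*I*m^2 + m + 7*I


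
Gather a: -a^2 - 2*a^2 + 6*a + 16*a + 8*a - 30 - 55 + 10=-3*a^2 + 30*a - 75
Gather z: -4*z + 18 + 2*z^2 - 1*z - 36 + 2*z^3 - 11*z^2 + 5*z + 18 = 2*z^3 - 9*z^2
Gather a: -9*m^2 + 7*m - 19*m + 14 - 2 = -9*m^2 - 12*m + 12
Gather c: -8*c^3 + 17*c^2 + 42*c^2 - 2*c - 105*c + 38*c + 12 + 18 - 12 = -8*c^3 + 59*c^2 - 69*c + 18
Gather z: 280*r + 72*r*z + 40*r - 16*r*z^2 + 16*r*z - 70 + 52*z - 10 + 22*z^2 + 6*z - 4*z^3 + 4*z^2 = 320*r - 4*z^3 + z^2*(26 - 16*r) + z*(88*r + 58) - 80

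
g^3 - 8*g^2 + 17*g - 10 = (g - 5)*(g - 2)*(g - 1)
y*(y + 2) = y^2 + 2*y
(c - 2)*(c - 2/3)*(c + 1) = c^3 - 5*c^2/3 - 4*c/3 + 4/3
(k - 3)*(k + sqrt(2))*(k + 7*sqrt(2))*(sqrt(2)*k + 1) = sqrt(2)*k^4 - 3*sqrt(2)*k^3 + 17*k^3 - 51*k^2 + 22*sqrt(2)*k^2 - 66*sqrt(2)*k + 14*k - 42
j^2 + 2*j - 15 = (j - 3)*(j + 5)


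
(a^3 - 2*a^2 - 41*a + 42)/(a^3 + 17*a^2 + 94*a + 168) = (a^2 - 8*a + 7)/(a^2 + 11*a + 28)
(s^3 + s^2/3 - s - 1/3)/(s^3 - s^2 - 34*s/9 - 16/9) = 3*(3*s^2 - 2*s - 1)/(9*s^2 - 18*s - 16)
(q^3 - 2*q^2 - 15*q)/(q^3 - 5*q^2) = (q + 3)/q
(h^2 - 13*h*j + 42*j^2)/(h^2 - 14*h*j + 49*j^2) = (h - 6*j)/(h - 7*j)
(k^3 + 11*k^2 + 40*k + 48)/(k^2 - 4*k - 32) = (k^2 + 7*k + 12)/(k - 8)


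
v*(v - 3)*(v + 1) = v^3 - 2*v^2 - 3*v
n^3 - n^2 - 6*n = n*(n - 3)*(n + 2)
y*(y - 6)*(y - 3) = y^3 - 9*y^2 + 18*y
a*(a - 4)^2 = a^3 - 8*a^2 + 16*a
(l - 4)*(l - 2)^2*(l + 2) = l^4 - 6*l^3 + 4*l^2 + 24*l - 32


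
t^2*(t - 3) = t^3 - 3*t^2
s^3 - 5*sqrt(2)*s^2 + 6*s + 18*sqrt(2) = (s - 3*sqrt(2))^2*(s + sqrt(2))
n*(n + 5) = n^2 + 5*n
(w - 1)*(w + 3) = w^2 + 2*w - 3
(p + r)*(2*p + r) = 2*p^2 + 3*p*r + r^2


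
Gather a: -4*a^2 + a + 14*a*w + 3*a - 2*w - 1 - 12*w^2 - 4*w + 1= -4*a^2 + a*(14*w + 4) - 12*w^2 - 6*w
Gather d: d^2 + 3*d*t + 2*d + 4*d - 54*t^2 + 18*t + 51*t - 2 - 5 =d^2 + d*(3*t + 6) - 54*t^2 + 69*t - 7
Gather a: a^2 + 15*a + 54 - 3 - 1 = a^2 + 15*a + 50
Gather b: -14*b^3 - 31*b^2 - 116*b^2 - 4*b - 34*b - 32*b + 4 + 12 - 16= -14*b^3 - 147*b^2 - 70*b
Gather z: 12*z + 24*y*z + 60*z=z*(24*y + 72)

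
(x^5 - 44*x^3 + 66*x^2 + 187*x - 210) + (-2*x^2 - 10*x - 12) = x^5 - 44*x^3 + 64*x^2 + 177*x - 222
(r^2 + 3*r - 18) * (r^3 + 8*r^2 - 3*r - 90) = r^5 + 11*r^4 + 3*r^3 - 243*r^2 - 216*r + 1620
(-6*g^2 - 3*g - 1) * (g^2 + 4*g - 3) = -6*g^4 - 27*g^3 + 5*g^2 + 5*g + 3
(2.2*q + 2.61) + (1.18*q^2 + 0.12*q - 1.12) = 1.18*q^2 + 2.32*q + 1.49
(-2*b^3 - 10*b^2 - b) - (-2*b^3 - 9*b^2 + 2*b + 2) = -b^2 - 3*b - 2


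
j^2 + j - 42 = (j - 6)*(j + 7)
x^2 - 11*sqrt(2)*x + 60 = (x - 6*sqrt(2))*(x - 5*sqrt(2))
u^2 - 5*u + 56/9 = (u - 8/3)*(u - 7/3)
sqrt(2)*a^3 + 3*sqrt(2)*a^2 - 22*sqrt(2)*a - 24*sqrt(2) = (a - 4)*(a + 6)*(sqrt(2)*a + sqrt(2))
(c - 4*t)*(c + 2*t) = c^2 - 2*c*t - 8*t^2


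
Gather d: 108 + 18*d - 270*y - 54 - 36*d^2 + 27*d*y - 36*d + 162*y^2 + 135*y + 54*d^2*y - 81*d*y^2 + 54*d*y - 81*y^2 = d^2*(54*y - 36) + d*(-81*y^2 + 81*y - 18) + 81*y^2 - 135*y + 54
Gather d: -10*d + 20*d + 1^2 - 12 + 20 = 10*d + 9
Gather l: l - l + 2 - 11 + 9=0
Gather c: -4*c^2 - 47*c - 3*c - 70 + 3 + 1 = -4*c^2 - 50*c - 66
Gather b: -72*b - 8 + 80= 72 - 72*b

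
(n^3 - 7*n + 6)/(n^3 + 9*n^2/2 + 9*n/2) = 2*(n^2 - 3*n + 2)/(n*(2*n + 3))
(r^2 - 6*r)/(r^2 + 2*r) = (r - 6)/(r + 2)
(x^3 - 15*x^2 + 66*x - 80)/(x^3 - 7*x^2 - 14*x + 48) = (x - 5)/(x + 3)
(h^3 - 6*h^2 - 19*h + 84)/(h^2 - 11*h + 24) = (h^2 - 3*h - 28)/(h - 8)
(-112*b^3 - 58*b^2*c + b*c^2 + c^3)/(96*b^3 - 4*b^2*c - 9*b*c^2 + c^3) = (-14*b^2 - 9*b*c - c^2)/(12*b^2 + b*c - c^2)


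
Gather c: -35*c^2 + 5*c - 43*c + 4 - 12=-35*c^2 - 38*c - 8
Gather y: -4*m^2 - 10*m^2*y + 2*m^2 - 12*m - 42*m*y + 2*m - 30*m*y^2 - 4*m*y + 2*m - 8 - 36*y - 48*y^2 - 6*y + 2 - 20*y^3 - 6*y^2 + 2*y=-2*m^2 - 8*m - 20*y^3 + y^2*(-30*m - 54) + y*(-10*m^2 - 46*m - 40) - 6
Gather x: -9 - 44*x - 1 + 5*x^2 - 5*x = 5*x^2 - 49*x - 10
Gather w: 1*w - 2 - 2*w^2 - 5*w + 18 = -2*w^2 - 4*w + 16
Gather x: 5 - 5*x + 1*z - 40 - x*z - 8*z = x*(-z - 5) - 7*z - 35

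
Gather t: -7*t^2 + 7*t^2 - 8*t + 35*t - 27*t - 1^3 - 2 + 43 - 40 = 0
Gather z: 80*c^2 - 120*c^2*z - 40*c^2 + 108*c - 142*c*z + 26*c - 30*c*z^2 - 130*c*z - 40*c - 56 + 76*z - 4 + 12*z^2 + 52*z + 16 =40*c^2 + 94*c + z^2*(12 - 30*c) + z*(-120*c^2 - 272*c + 128) - 44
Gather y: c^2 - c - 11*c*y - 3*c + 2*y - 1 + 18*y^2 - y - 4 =c^2 - 4*c + 18*y^2 + y*(1 - 11*c) - 5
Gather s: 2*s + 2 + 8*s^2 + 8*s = 8*s^2 + 10*s + 2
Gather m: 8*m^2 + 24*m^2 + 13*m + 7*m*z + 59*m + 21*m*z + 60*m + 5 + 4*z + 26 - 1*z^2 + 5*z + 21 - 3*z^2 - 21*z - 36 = 32*m^2 + m*(28*z + 132) - 4*z^2 - 12*z + 16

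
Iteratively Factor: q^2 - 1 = (q + 1)*(q - 1)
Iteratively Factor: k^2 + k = (k)*(k + 1)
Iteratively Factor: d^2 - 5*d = (d)*(d - 5)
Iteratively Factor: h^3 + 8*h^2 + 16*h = (h + 4)*(h^2 + 4*h) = h*(h + 4)*(h + 4)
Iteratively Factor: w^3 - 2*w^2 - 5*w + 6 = (w - 3)*(w^2 + w - 2) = (w - 3)*(w + 2)*(w - 1)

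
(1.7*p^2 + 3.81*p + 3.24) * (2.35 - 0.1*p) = -0.17*p^3 + 3.614*p^2 + 8.6295*p + 7.614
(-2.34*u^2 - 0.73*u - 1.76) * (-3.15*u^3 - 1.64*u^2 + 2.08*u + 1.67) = 7.371*u^5 + 6.1371*u^4 + 1.874*u^3 - 2.5398*u^2 - 4.8799*u - 2.9392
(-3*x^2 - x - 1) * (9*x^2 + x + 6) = -27*x^4 - 12*x^3 - 28*x^2 - 7*x - 6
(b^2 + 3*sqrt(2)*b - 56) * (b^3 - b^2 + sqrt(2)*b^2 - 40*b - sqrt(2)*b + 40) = b^5 - b^4 + 4*sqrt(2)*b^4 - 90*b^3 - 4*sqrt(2)*b^3 - 176*sqrt(2)*b^2 + 90*b^2 + 176*sqrt(2)*b + 2240*b - 2240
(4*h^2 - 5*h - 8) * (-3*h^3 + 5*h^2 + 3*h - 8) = -12*h^5 + 35*h^4 + 11*h^3 - 87*h^2 + 16*h + 64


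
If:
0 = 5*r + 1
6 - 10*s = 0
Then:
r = -1/5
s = 3/5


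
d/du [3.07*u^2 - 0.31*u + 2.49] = 6.14*u - 0.31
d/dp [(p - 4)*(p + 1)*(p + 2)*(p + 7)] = 4*p^3 + 18*p^2 - 34*p - 78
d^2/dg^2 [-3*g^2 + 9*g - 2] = -6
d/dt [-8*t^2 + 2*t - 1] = 2 - 16*t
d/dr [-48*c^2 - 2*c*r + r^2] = -2*c + 2*r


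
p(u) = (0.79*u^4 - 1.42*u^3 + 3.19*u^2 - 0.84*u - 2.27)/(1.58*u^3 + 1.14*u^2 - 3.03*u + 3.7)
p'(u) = (-4.74*u^2 - 2.28*u + 3.03)*(0.79*u^4 - 1.42*u^3 + 3.19*u^2 - 0.84*u - 2.27)/(1.58*u^3 + 1.14*u^2 - 3.03*u + 3.7)^2 + (3.16*u^3 - 4.26*u^2 + 6.38*u - 0.84)/(1.58*u^3 + 1.14*u^2 - 3.03*u + 3.7) = (1.2482*u^6 + 1.8012*u^5 - 13.8401*u^4 + 22.9516*u^3 - 13.7103*u^2 + 28.7816*u - 9.9861)/(2.4964*u^6 + 3.6024*u^5 - 8.2752*u^4 + 4.7836*u^3 + 17.6169*u^2 - 22.422*u + 13.69)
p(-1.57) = 3.34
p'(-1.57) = -9.81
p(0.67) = -0.63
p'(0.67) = 1.08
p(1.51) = 0.41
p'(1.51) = 0.74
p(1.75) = 0.56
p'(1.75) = 0.53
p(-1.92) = 12.57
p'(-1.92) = -70.04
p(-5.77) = -5.14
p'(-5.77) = 0.24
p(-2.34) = -18.38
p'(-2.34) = -75.88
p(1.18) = 0.09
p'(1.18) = 1.25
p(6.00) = 2.24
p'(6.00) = 0.44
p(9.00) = 3.60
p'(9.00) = 0.47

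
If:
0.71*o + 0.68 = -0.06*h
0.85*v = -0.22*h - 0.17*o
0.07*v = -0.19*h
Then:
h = -0.08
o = -0.95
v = 0.21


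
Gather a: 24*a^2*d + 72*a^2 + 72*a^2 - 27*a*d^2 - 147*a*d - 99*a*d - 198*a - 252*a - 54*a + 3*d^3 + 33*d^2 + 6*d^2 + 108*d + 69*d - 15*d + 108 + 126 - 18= a^2*(24*d + 144) + a*(-27*d^2 - 246*d - 504) + 3*d^3 + 39*d^2 + 162*d + 216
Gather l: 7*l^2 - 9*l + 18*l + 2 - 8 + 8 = 7*l^2 + 9*l + 2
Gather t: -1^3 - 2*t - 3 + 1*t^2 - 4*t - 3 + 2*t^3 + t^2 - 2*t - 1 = 2*t^3 + 2*t^2 - 8*t - 8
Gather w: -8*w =-8*w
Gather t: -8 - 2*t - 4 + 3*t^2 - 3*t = 3*t^2 - 5*t - 12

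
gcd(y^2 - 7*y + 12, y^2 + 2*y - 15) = y - 3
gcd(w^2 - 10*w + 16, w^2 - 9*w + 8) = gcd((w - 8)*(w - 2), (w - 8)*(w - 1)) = w - 8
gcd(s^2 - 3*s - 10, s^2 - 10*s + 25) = s - 5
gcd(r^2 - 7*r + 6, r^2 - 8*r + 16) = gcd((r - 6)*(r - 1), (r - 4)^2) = 1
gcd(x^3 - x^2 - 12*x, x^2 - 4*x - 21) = x + 3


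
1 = 1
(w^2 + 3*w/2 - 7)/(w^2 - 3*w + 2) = (w + 7/2)/(w - 1)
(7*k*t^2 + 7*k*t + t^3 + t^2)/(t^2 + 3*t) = (7*k*t + 7*k + t^2 + t)/(t + 3)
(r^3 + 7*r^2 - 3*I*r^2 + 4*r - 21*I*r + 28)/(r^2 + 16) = (r^2 + r*(7 + I) + 7*I)/(r + 4*I)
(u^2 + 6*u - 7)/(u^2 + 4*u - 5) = (u + 7)/(u + 5)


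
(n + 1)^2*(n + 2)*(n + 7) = n^4 + 11*n^3 + 33*n^2 + 37*n + 14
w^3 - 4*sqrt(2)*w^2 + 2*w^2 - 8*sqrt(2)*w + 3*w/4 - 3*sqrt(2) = (w + 1/2)*(w + 3/2)*(w - 4*sqrt(2))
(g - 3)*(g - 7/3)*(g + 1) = g^3 - 13*g^2/3 + 5*g/3 + 7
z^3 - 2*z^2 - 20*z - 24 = (z - 6)*(z + 2)^2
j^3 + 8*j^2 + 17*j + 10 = (j + 1)*(j + 2)*(j + 5)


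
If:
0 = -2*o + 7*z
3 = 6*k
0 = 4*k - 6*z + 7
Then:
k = 1/2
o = 21/4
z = 3/2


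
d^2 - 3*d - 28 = (d - 7)*(d + 4)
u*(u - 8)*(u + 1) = u^3 - 7*u^2 - 8*u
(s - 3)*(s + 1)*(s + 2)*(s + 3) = s^4 + 3*s^3 - 7*s^2 - 27*s - 18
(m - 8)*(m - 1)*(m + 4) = m^3 - 5*m^2 - 28*m + 32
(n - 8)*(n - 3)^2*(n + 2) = n^4 - 12*n^3 + 29*n^2 + 42*n - 144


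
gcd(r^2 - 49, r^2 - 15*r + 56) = r - 7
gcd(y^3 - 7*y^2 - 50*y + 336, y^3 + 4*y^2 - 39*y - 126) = y^2 + y - 42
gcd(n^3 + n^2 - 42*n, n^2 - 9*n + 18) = n - 6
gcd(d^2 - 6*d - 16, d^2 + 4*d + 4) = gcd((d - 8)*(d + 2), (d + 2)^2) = d + 2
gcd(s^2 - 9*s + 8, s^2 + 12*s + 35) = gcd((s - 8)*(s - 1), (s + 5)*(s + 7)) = 1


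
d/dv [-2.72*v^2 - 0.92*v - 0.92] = -5.44*v - 0.92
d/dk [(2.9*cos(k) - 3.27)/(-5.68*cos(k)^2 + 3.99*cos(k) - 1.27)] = (-16.472*cos(k)^2 + 37.1472*cos(k) - 9.3643)*sin(k)/(32.2624*cos(k)^4 - 45.3264*cos(k)^3 + 30.3473*cos(k)^2 - 10.1346*cos(k) + 1.6129)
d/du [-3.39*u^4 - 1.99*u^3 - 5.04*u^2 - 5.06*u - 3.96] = -13.56*u^3 - 5.97*u^2 - 10.08*u - 5.06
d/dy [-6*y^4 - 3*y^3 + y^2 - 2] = y*(-24*y^2 - 9*y + 2)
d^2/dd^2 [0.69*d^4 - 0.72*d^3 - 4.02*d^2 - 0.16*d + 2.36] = 8.28*d^2 - 4.32*d - 8.04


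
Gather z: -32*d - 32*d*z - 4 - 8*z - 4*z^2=-32*d - 4*z^2 + z*(-32*d - 8) - 4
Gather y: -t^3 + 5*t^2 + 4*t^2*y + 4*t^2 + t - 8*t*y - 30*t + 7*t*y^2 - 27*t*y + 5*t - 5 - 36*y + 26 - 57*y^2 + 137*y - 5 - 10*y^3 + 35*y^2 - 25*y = -t^3 + 9*t^2 - 24*t - 10*y^3 + y^2*(7*t - 22) + y*(4*t^2 - 35*t + 76) + 16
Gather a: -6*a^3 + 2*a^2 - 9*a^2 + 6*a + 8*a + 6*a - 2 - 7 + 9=-6*a^3 - 7*a^2 + 20*a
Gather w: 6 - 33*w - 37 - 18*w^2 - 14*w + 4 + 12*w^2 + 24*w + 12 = -6*w^2 - 23*w - 15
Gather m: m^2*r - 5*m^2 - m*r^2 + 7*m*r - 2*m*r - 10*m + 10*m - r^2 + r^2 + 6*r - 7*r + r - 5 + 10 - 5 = m^2*(r - 5) + m*(-r^2 + 5*r)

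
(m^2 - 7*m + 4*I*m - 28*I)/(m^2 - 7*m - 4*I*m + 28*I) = (m + 4*I)/(m - 4*I)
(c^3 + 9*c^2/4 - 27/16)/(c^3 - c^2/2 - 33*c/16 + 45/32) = 2*(2*c + 3)/(4*c - 5)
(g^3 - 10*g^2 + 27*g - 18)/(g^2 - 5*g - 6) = (g^2 - 4*g + 3)/(g + 1)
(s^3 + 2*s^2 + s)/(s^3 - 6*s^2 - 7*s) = (s + 1)/(s - 7)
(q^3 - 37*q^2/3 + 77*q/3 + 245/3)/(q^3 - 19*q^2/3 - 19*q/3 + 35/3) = (q - 7)/(q - 1)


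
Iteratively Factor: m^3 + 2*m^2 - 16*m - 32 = (m - 4)*(m^2 + 6*m + 8) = (m - 4)*(m + 2)*(m + 4)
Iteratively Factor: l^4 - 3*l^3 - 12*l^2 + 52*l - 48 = (l - 2)*(l^3 - l^2 - 14*l + 24) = (l - 3)*(l - 2)*(l^2 + 2*l - 8) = (l - 3)*(l - 2)*(l + 4)*(l - 2)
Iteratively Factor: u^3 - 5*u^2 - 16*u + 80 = (u + 4)*(u^2 - 9*u + 20) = (u - 4)*(u + 4)*(u - 5)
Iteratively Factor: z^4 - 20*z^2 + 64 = (z - 4)*(z^3 + 4*z^2 - 4*z - 16) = (z - 4)*(z - 2)*(z^2 + 6*z + 8) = (z - 4)*(z - 2)*(z + 4)*(z + 2)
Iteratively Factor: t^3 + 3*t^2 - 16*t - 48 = (t + 3)*(t^2 - 16) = (t - 4)*(t + 3)*(t + 4)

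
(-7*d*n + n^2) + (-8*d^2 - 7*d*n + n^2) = -8*d^2 - 14*d*n + 2*n^2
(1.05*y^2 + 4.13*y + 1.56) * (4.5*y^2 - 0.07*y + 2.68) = 4.725*y^4 + 18.5115*y^3 + 9.5449*y^2 + 10.9592*y + 4.1808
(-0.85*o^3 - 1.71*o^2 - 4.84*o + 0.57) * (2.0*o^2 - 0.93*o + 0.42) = -1.7*o^5 - 2.6295*o^4 - 8.4467*o^3 + 4.923*o^2 - 2.5629*o + 0.2394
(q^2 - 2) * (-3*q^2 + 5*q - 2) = -3*q^4 + 5*q^3 + 4*q^2 - 10*q + 4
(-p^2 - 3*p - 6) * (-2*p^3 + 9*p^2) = 2*p^5 - 3*p^4 - 15*p^3 - 54*p^2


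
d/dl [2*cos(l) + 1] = -2*sin(l)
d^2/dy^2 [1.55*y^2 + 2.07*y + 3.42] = 3.10000000000000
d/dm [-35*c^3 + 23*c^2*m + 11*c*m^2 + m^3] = 23*c^2 + 22*c*m + 3*m^2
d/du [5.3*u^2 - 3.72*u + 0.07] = 10.6*u - 3.72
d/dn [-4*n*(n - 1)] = 4 - 8*n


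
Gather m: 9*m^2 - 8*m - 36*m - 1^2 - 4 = 9*m^2 - 44*m - 5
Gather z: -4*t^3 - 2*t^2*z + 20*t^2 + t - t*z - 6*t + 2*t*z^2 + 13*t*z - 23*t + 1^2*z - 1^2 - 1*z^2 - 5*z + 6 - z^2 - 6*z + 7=-4*t^3 + 20*t^2 - 28*t + z^2*(2*t - 2) + z*(-2*t^2 + 12*t - 10) + 12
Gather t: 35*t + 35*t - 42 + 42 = 70*t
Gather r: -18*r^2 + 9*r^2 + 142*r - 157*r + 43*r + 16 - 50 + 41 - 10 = -9*r^2 + 28*r - 3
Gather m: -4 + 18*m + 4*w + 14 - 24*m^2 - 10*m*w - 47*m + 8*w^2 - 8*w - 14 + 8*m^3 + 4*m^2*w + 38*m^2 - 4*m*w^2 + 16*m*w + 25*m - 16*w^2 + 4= 8*m^3 + m^2*(4*w + 14) + m*(-4*w^2 + 6*w - 4) - 8*w^2 - 4*w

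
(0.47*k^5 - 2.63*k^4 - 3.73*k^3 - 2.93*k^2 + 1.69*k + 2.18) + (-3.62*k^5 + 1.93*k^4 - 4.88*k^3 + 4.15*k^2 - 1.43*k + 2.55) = -3.15*k^5 - 0.7*k^4 - 8.61*k^3 + 1.22*k^2 + 0.26*k + 4.73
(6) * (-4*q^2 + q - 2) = -24*q^2 + 6*q - 12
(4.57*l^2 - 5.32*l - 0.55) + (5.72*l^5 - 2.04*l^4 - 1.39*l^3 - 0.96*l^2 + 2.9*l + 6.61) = 5.72*l^5 - 2.04*l^4 - 1.39*l^3 + 3.61*l^2 - 2.42*l + 6.06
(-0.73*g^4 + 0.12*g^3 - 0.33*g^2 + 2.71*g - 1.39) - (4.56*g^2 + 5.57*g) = -0.73*g^4 + 0.12*g^3 - 4.89*g^2 - 2.86*g - 1.39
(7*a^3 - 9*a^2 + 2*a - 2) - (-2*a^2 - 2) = 7*a^3 - 7*a^2 + 2*a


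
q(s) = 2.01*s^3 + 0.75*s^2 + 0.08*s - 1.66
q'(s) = 6.03*s^2 + 1.5*s + 0.08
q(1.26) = 3.65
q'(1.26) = 11.54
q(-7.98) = -975.96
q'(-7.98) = 372.10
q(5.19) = 299.95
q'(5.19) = 170.29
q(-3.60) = -86.01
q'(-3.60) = 72.83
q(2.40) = 30.64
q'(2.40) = 38.41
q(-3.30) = -65.99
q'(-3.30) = 60.80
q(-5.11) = -250.68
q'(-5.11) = 149.87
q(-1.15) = -3.82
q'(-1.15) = 6.33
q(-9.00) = -1406.92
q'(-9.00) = 475.01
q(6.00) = 459.98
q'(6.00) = 226.16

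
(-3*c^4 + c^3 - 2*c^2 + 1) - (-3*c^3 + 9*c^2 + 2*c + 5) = -3*c^4 + 4*c^3 - 11*c^2 - 2*c - 4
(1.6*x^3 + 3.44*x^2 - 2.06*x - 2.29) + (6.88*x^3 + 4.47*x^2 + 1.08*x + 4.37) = 8.48*x^3 + 7.91*x^2 - 0.98*x + 2.08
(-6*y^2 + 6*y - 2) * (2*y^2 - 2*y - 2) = -12*y^4 + 24*y^3 - 4*y^2 - 8*y + 4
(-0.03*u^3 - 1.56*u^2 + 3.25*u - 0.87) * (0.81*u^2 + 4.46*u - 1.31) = -0.0243*u^5 - 1.3974*u^4 - 4.2858*u^3 + 15.8339*u^2 - 8.1377*u + 1.1397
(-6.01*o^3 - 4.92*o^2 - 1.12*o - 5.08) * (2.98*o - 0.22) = -17.9098*o^4 - 13.3394*o^3 - 2.2552*o^2 - 14.892*o + 1.1176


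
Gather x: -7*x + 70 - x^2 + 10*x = -x^2 + 3*x + 70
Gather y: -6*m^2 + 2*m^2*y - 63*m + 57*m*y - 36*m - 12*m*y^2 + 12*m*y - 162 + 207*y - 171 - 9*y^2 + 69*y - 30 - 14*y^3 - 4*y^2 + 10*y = -6*m^2 - 99*m - 14*y^3 + y^2*(-12*m - 13) + y*(2*m^2 + 69*m + 286) - 363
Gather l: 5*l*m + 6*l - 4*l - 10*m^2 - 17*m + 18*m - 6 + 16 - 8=l*(5*m + 2) - 10*m^2 + m + 2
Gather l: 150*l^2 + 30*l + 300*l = 150*l^2 + 330*l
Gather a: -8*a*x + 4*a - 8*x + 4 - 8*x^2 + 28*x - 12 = a*(4 - 8*x) - 8*x^2 + 20*x - 8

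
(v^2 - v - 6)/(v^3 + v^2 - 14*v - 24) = (v - 3)/(v^2 - v - 12)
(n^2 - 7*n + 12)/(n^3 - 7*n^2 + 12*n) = 1/n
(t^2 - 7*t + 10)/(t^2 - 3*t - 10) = (t - 2)/(t + 2)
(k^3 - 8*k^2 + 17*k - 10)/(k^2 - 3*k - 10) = (k^2 - 3*k + 2)/(k + 2)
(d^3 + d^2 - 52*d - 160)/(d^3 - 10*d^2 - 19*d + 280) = (d + 4)/(d - 7)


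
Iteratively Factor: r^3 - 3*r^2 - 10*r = (r - 5)*(r^2 + 2*r) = (r - 5)*(r + 2)*(r)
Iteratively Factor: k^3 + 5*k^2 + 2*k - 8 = (k + 4)*(k^2 + k - 2) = (k + 2)*(k + 4)*(k - 1)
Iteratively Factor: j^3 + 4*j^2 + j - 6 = (j - 1)*(j^2 + 5*j + 6) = (j - 1)*(j + 3)*(j + 2)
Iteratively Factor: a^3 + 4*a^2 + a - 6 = (a + 2)*(a^2 + 2*a - 3) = (a - 1)*(a + 2)*(a + 3)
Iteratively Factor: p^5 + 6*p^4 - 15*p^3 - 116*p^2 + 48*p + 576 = (p + 4)*(p^4 + 2*p^3 - 23*p^2 - 24*p + 144) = (p - 3)*(p + 4)*(p^3 + 5*p^2 - 8*p - 48) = (p - 3)*(p + 4)^2*(p^2 + p - 12) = (p - 3)*(p + 4)^3*(p - 3)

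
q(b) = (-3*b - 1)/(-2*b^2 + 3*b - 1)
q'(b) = (-3*b - 1)*(4*b - 3)/(-2*b^2 + 3*b - 1)^2 - 3/(-2*b^2 + 3*b - 1)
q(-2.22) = -0.32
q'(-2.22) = -0.05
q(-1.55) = -0.35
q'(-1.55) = -0.02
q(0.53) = -91.84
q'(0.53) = 2759.67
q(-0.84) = -0.31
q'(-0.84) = 0.21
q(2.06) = 2.17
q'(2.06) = -2.53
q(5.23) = 0.42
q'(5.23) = -0.11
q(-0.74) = -0.28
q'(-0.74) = 0.30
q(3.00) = 1.00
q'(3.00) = -0.60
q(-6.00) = -0.19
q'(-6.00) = -0.02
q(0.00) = 1.00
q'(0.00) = 6.00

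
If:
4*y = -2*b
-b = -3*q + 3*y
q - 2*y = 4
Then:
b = 24/5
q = -4/5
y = -12/5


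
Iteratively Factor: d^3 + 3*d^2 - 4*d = (d - 1)*(d^2 + 4*d) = d*(d - 1)*(d + 4)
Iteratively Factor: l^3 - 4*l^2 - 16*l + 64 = (l - 4)*(l^2 - 16) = (l - 4)*(l + 4)*(l - 4)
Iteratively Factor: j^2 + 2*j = (j)*(j + 2)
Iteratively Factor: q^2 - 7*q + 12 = (q - 4)*(q - 3)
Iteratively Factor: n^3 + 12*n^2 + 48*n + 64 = (n + 4)*(n^2 + 8*n + 16) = (n + 4)^2*(n + 4)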